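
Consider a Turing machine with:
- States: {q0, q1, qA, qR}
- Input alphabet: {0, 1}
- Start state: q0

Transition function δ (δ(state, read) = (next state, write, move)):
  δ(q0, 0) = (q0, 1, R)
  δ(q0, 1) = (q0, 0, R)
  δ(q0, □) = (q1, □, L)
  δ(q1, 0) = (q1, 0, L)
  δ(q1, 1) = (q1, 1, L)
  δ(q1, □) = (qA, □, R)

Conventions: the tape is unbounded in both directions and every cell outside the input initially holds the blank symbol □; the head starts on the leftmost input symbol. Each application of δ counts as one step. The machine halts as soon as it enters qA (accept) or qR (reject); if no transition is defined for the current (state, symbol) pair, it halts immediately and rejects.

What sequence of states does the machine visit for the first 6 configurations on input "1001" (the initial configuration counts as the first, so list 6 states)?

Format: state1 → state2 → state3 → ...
Step 0: [q0]1001 (head at position 0)
Step 1: δ(q0, 1) = (q0, 0, R)  ⊢  0[q0]001 (head at position 1)
Step 2: δ(q0, 0) = (q0, 1, R)  ⊢  01[q0]01 (head at position 2)
Step 3: δ(q0, 0) = (q0, 1, R)  ⊢  011[q0]1 (head at position 3)
Step 4: δ(q0, 1) = (q0, 0, R)  ⊢  0110[q0]□ (head at position 4)
Step 5: δ(q0, □) = (q1, □, L)  ⊢  011[q1]0□ (head at position 3)
Reading off the states of these 6 configurations: q0 → q0 → q0 → q0 → q0 → q1

Final answer: q0 → q0 → q0 → q0 → q0 → q1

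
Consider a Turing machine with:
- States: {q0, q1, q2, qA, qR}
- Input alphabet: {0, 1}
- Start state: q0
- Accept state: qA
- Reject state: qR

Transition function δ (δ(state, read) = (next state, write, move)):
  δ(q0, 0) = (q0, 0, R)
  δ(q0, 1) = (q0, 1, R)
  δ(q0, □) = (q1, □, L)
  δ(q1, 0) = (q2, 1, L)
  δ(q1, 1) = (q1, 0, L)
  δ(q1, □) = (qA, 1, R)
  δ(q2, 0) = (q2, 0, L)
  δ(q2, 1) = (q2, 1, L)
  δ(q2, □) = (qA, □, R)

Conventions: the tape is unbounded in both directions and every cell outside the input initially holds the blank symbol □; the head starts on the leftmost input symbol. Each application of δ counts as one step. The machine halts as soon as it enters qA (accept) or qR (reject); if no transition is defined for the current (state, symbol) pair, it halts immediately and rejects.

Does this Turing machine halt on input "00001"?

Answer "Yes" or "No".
Step 0: [q0]00001 (head at position 0)
Step 1: δ(q0, 0) = (q0, 0, R)  ⊢  0[q0]0001 (head at position 1)
Step 2: δ(q0, 0) = (q0, 0, R)  ⊢  00[q0]001 (head at position 2)
Step 3: δ(q0, 0) = (q0, 0, R)  ⊢  000[q0]01 (head at position 3)
Step 4: δ(q0, 0) = (q0, 0, R)  ⊢  0000[q0]1 (head at position 4)
Step 5: δ(q0, 1) = (q0, 1, R)  ⊢  00001[q0]□ (head at position 5)
Step 6: δ(q0, □) = (q1, □, L)  ⊢  0000[q1]1□ (head at position 4)
Step 7: δ(q1, 1) = (q1, 0, L)  ⊢  000[q1]00□ (head at position 3)
Step 8: δ(q1, 0) = (q2, 1, L)  ⊢  00[q2]010□ (head at position 2)
Step 9: δ(q2, 0) = (q2, 0, L)  ⊢  0[q2]0010□ (head at position 1)
Step 10: δ(q2, 0) = (q2, 0, L)  ⊢  [q2]00010□ (head at position 0)
Step 11: δ(q2, 0) = (q2, 0, L)  ⊢  [q2]□00010□ (head at position -1)
Step 12: δ(q2, □) = (qA, □, R)  ⊢  □[qA]00010□ (head at position 0)
The machine is in qA, so it halts and accepts.
It halts after 12 steps.

Final answer: Yes - halts after 12 steps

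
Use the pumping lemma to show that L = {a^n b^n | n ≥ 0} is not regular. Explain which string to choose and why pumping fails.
Language: L = {a^n b^n | n ≥ 0} (equal numbers of a's followed by b's)
Step 1: Assume for contradiction that L is regular, with pumping length p.
Step 2: Choose s = a^p b^p. Then s ∈ L (it has p a's followed by p b's) and |s| ≥ p.
Step 3: Consider any decomposition s = xyz with |xy| ≤ p and |y| > 0. Since |xy| ≤ p and the first p symbols of s are all a's, y = a^k for some k with 1 ≤ k ≤ p.
Step 4: Pumping up (i = 2): xy²z = a^(p+k) b^p, which has more a's than b's, so xy²z ∉ L.
This contradicts the pumping lemma, so L is not regular.

Final answer: Choose s = a^p b^p. Since |xy| ≤ p, y = a^k with k ≥ 1. Then xy²z = a^(p+k) b^p ∉ L.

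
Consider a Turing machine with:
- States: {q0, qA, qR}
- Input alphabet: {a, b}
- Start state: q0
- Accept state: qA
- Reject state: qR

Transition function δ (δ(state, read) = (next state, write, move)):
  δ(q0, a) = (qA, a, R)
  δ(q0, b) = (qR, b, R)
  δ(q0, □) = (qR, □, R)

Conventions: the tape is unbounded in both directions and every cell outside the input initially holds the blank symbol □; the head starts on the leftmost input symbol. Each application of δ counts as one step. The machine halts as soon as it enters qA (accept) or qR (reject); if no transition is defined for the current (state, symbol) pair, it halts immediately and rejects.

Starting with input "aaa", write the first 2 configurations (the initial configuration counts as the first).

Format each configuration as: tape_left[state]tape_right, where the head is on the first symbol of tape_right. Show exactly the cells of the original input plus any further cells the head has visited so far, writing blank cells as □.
Step 0: [q0]aaa (head at position 0)
Step 1: δ(q0, a) = (qA, a, R)  ⊢  a[qA]aa (head at position 1)

Final answer: [q0]aaa ⊢ a[qA]aa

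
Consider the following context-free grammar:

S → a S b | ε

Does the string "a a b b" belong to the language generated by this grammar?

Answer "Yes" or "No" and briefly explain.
A derivation exists: S ⇒ a S b ⇒ a a S b b ⇒ a a b b (using S → a S b twice, then S → ε).

Final answer: Yes - a valid derivation exists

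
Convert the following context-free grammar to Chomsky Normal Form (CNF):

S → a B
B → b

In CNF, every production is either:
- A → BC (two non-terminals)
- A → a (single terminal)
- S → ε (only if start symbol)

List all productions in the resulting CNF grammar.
The grammar has no ε-productions or unit productions to eliminate.
S → a B has terminal a in a right-hand side of length ≥ 2: introduce T_a → a and use T_a in place of a.
B → b is already in CNF (single terminal) – keep it.
S → a B becomes S → T_a B.
Resulting CNF grammar (3 productions): T_a → a; B → b; S → T_a B

Final answer: T_a → a; B → b; S → T_a B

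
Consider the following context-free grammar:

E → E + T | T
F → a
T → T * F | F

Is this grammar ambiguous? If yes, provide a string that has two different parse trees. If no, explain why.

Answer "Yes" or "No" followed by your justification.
This is the standard stratified expression grammar: '+' is introduced only by the left-recursive rule E → E + T and '*' only by the left-recursive rule T → T * F, with F → a. For any string, the last '+' must be the one produced at the root E (everything after it is a T containing no '+'), and likewise within each T the last '*' is produced at its root. This fixes the parse tree uniquely (left-associative, '*' binding tighter than '+'), so every string has exactly one parse tree.

Final answer: No - the grammar is unambiguous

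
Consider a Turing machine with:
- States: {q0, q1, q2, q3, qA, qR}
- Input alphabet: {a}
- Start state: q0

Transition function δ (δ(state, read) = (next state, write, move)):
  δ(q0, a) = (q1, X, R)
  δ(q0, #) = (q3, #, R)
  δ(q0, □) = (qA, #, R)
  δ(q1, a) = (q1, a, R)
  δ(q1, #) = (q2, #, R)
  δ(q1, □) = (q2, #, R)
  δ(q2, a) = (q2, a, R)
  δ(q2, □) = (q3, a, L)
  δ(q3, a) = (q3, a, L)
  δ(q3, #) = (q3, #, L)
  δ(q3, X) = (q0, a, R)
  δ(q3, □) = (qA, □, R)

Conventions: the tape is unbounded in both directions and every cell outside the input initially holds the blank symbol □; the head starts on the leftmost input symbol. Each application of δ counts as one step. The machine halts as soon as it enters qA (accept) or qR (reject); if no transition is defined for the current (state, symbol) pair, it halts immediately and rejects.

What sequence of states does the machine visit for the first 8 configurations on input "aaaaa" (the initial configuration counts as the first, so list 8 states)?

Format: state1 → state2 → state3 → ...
Step 0: [q0]aaaaa (head at position 0)
Step 1: δ(q0, a) = (q1, X, R)  ⊢  X[q1]aaaa (head at position 1)
Step 2: δ(q1, a) = (q1, a, R)  ⊢  Xa[q1]aaa (head at position 2)
Step 3: δ(q1, a) = (q1, a, R)  ⊢  Xaa[q1]aa (head at position 3)
Step 4: δ(q1, a) = (q1, a, R)  ⊢  Xaaa[q1]a (head at position 4)
Step 5: δ(q1, a) = (q1, a, R)  ⊢  Xaaaa[q1]□ (head at position 5)
Step 6: δ(q1, □) = (q2, #, R)  ⊢  Xaaaa#[q2]□ (head at position 6)
Step 7: δ(q2, □) = (q3, a, L)  ⊢  Xaaaa[q3]#a (head at position 5)
Reading off the states of these 8 configurations: q0 → q1 → q1 → q1 → q1 → q1 → q2 → q3

Final answer: q0 → q1 → q1 → q1 → q1 → q1 → q2 → q3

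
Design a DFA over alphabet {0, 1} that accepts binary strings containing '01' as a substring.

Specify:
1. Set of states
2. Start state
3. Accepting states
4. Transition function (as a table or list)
One valid DFA (any DFA recognizing the same language is acceptable):
States: {q0, q1, q2}
Start: q0
Accepting: {q2}
Transitions (accepting states marked with *):
State | 0 | 1 | Accepting
-------------------------
q0    | q1 | q0 |  
q1    | q1 | q2 |  
q2    | q2 | q2 | *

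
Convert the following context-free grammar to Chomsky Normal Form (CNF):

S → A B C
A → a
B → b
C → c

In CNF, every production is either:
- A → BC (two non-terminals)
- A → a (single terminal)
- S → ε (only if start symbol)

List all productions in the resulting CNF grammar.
The grammar has no ε-productions or unit productions to eliminate.
A → a is already in CNF (single terminal) – keep it.
B → b is already in CNF (single terminal) – keep it.
C → c is already in CNF (single terminal) – keep it.
S → A B C has 3 symbols on the right: break it into binary productions S → A X0, X0 → B C.
Resulting CNF grammar (5 productions): A → a; B → b; C → c; S → A X0; X0 → B C

Final answer: A → a; B → b; C → c; S → A X0; X0 → B C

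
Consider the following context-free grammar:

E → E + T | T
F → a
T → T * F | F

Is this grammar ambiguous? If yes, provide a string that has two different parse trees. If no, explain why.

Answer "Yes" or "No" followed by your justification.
This is the standard stratified expression grammar: '+' is introduced only by the left-recursive rule E → E + T and '*' only by the left-recursive rule T → T * F, with F → a. For any string, the last '+' must be the one produced at the root E (everything after it is a T containing no '+'), and likewise within each T the last '*' is produced at its root. This fixes the parse tree uniquely (left-associative, '*' binding tighter than '+'), so every string has exactly one parse tree.

Final answer: No - the grammar is unambiguous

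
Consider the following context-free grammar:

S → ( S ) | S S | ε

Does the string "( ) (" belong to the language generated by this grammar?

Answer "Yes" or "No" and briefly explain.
Each production adds parentheses only in matched pairs (S → ( S )) or none at all, so every derived string has equally many '(' and ')'. The string ( ) ( has two '(' and one ')', so it cannot be derived.

Final answer: No - no valid derivation exists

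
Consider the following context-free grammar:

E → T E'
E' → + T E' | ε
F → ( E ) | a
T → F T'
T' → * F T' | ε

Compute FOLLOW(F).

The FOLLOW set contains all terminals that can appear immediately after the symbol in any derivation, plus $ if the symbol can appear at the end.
Useful FIRST sets: FIRST(E') = {+, ε}, FIRST(T') = {*, ε} (both E' and T' are nullable).
FOLLOW(E): E is the start symbol → $; E appears in F → ( E ) followed by ')' → FOLLOW(E) = {), $}.
FOLLOW(E'): E' appears at the right end of E → T E' and of E' → + T E', so FOLLOW(E') ⊇ FOLLOW(E) (the second occurrence adds nothing new). FOLLOW(E') = {), $}.
FOLLOW(T): in E → T E' and E' → + T E', T is followed by E': add FIRST(E') minus ε = {+}; since E' is nullable, also add FOLLOW(E) and FOLLOW(E') = {), $}. FOLLOW(T) = {+, ), $}.
FOLLOW(T'): T' appears at the right end of T → F T' and of T' → * F T', so FOLLOW(T') = FOLLOW(T) = {+, ), $}.
FOLLOW(F): in T → F T' and T' → * F T', F is followed by T': add FIRST(T') minus ε = {*}; since T' is nullable, also add FOLLOW(T) and FOLLOW(T') = {+, ), $}. FOLLOW(F) = {*, +, ), $}.

Final answer: {$, ), *, +}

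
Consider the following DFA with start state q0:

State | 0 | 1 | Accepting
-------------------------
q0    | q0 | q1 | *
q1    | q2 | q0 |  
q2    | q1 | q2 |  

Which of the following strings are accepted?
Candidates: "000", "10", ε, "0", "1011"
"000": q0 → q0 → q0 → q0; q0 is accepting → accepted
"10": q0 → q1 → q2; q2 is not accepting → rejected
ε: q0; q0 is accepting → accepted
"0": q0 → q0; q0 is accepting → accepted
"1011": q0 → q1 → q2 → q2 → q2; q2 is not accepting → rejected

Final answer: "000", ε, "0"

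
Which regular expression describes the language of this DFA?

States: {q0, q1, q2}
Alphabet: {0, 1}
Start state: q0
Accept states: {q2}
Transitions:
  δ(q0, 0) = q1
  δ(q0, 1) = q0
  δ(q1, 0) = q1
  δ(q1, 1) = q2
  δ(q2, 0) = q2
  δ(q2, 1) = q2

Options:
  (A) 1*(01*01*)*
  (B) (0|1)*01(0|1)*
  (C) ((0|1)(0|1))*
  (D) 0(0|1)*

Testing sample strings against the DFA:
  '1000' -> rejected
  '11100' -> rejected
  '11100' -> rejected
  '1111' -> rejected
Checking each option for a counterexample:
  (A) 1*(01*01*)*: ε is rejected by the DFA but matches the regex → eliminated
  (B) (0|1)*01(0|1)*: agrees with the DFA on all strings of length ≤ 4
  (C) ((0|1)(0|1))*: ε is rejected by the DFA but matches the regex → eliminated
  (D) 0(0|1)*: '0' is rejected by the DFA but matches the regex → eliminated
Only (B) (0|1)*01(0|1)* is consistent with the DFA.

Final answer: (B) (0|1)*01(0|1)*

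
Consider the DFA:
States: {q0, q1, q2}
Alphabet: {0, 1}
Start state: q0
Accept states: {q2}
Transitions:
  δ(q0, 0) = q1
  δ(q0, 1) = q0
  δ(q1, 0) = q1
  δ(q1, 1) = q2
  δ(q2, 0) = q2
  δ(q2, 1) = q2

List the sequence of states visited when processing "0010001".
Starting at q0
Read '0': q0 -> q1
Read '0': q1 -> q1
Read '1': q1 -> q2
Read '0': q2 -> q2
Read '0': q2 -> q2
Read '0': q2 -> q2
Read '1': q2 -> q2

Final answer: q0 -> q1 -> q1 -> q2 -> q2 -> q2 -> q2 -> q2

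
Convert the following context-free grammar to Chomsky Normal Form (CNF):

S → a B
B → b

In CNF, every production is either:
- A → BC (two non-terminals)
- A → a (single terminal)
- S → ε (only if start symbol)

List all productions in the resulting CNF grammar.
The grammar has no ε-productions or unit productions to eliminate.
S → a B has terminal a in a right-hand side of length ≥ 2: introduce T_a → a and use T_a in place of a.
B → b is already in CNF (single terminal) – keep it.
S → a B becomes S → T_a B.
Resulting CNF grammar (3 productions): T_a → a; B → b; S → T_a B

Final answer: T_a → a; B → b; S → T_a B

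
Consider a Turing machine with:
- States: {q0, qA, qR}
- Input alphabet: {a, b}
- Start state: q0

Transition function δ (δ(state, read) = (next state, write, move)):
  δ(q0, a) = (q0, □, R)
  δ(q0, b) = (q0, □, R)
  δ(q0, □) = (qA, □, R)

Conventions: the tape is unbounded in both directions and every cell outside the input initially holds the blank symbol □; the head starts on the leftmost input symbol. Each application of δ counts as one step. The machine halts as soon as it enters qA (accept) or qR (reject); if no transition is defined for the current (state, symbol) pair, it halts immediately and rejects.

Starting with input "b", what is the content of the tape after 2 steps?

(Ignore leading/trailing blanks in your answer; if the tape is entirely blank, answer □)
Step 0: [q0]b (head at position 0)
Step 1: δ(q0, b) = (q0, □, R)  ⊢  □[q0]□ (head at position 1)
Step 2: δ(q0, □) = (qA, □, R)  ⊢  □□[qA]□ (head at position 2)
Tape after 2 steps (ignoring surrounding blanks): □

Final answer: Tape: □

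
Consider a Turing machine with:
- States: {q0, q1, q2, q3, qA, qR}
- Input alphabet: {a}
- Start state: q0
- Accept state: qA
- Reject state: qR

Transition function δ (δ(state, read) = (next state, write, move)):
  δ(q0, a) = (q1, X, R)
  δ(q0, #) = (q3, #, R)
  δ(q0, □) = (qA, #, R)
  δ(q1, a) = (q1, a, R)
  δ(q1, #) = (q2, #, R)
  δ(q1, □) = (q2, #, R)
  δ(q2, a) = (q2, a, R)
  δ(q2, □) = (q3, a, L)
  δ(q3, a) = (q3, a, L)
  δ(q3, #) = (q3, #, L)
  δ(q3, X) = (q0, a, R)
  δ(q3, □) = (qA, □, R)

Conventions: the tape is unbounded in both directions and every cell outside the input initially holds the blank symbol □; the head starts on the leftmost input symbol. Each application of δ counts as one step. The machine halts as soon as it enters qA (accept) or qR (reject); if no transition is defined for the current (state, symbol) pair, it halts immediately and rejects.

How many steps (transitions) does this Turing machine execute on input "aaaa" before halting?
Trace (configuration after each step, as tape_left[state]tape_right with head position):
Step 0: [q0]aaaa (head at position 0)
Step 1: X[q1]aaa (head 1)
Step 2: Xa[q1]aa (head 2)
Step 3: Xaa[q1]a (head 3)
Step 4: Xaaa[q1]□ (head 4)
Step 5: Xaaa#[q2]□ (head 5)
Step 6: Xaaa[q3]#a (head 4)
Step 7: Xaa[q3]a#a (head 3)
Step 8: Xa[q3]aa#a (head 2)
Step 9: X[q3]aaa#a (head 1)
Step 10: [q3]Xaaa#a (head 0)
Step 11: a[q0]aaa#a (head 1)
Step 12: aX[q1]aa#a (head 2)
Step 13: aXa[q1]a#a (head 3)
Step 14: aXaa[q1]#a (head 4)
Step 15: aXaa#[q2]a (head 5)
Step 16: aXaa#a[q2]□ (head 6)
Step 17: aXaa#[q3]aa (head 5)
Step 18: aXaa[q3]#aa (head 4)
Step 19: aXa[q3]a#aa (head 3)
Step 20: aX[q3]aa#aa (head 2)
Step 21: a[q3]Xaa#aa (head 1)
Step 22: aa[q0]aa#aa (head 2)
Step 23: aaX[q1]a#aa (head 3)
Step 24: aaXa[q1]#aa (head 4)
Step 25: aaXa#[q2]aa (head 5)
Step 26: aaXa#a[q2]a (head 6)
Step 27: aaXa#aa[q2]□ (head 7)
Step 28: aaXa#a[q3]aa (head 6)
Step 29: aaXa#[q3]aaa (head 5)
Step 30: aaXa[q3]#aaa (head 4)
Step 31: aaX[q3]a#aaa (head 3)
Step 32: aa[q3]Xa#aaa (head 2)
Step 33: aaa[q0]a#aaa (head 3)
Step 34: aaaX[q1]#aaa (head 4)
Step 35: aaaX#[q2]aaa (head 5)
Step 36: aaaX#a[q2]aa (head 6)
Step 37: aaaX#aa[q2]a (head 7)
Step 38: aaaX#aaa[q2]□ (head 8)
Step 39: aaaX#aa[q3]aa (head 7)
Step 40: aaaX#a[q3]aaa (head 6)
Step 41: aaaX#[q3]aaaa (head 5)
Step 42: aaaX[q3]#aaaa (head 4)
Step 43: aaa[q3]X#aaaa (head 3)
Step 44: aaaa[q0]#aaaa (head 4)
Step 45: aaaa#[q3]aaaa (head 5)
Step 46: aaaa[q3]#aaaa (head 4)
Step 47: aaa[q3]a#aaaa (head 3)
Step 48: aa[q3]aa#aaaa (head 2)
Step 49: a[q3]aaa#aaaa (head 1)
Step 50: [q3]aaaa#aaaa (head 0)
Step 51: [q3]□aaaa#aaaa (head -1)
Step 52: □[qA]aaaa#aaaa (head 0)
The machine is in qA, so it halts and accepts.
Number of transitions executed: 52.

Final answer: 52 steps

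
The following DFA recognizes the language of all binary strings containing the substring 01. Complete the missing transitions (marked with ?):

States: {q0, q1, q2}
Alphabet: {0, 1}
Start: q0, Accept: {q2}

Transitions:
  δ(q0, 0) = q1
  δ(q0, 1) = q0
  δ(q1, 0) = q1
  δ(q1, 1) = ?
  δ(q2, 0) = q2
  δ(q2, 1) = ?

What each state remembers (consistent with the given transitions and accept states):
  q0: 01 not seen yet and the last symbol was not 0
  q1: 01 not seen yet and the last symbol was 0
  q2: the substring 01 has already been seen
Filling in the missing entries:
  δ(q1, 1): in q1 (01 not seen yet and the last symbol was 0), after reading 1 we have: the substring 01 has already been seen → q2
  δ(q2, 1): in q2 (the substring 01 has already been seen), after reading 1 we have: the substring 01 has already been seen → q2

Final answer: δ(q1, 1) = q2; δ(q2, 1) = q2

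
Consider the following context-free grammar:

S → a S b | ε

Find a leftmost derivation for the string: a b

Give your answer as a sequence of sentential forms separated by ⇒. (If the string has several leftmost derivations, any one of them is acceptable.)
Start with S.
Step 1: the leftmost non-terminal is S; apply S → a S b:  a S b
Step 2: the leftmost non-terminal is S; apply S → ε:  a b

Final answer: S ⇒ a S b ⇒ a b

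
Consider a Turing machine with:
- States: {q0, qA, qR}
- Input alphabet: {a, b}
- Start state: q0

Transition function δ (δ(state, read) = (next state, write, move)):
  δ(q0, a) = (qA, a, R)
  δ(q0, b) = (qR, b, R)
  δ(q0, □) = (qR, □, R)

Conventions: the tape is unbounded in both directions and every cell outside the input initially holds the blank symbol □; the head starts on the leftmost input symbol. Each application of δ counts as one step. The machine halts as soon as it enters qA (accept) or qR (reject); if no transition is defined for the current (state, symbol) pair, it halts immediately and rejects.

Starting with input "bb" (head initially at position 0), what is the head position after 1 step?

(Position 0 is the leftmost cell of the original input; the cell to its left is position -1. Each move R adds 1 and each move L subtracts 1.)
Step 0: [q0]bb (head at position 0)
Step 1: δ(q0, b) = (qR, b, R)  ⊢  b[qR]b (head at position 1)
Head position after 1 step: 1

Final answer: Position 1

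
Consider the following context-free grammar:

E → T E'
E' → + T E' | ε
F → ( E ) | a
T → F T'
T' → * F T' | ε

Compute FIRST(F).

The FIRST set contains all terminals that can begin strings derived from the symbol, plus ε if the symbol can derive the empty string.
FIRST(F): F → ( E ) contributes '(' and F → a contributes 'a', so FIRST(F) = {(, a}. F is not nullable.

Final answer: {(, a}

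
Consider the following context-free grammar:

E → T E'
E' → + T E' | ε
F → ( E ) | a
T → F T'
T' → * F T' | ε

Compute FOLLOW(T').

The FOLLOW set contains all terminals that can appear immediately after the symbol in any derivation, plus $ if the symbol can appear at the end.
Useful FIRST sets: FIRST(E') = {+, ε}, FIRST(T') = {*, ε} (both E' and T' are nullable).
FOLLOW(E): E is the start symbol → $; E appears in F → ( E ) followed by ')' → FOLLOW(E) = {), $}.
FOLLOW(E'): E' appears at the right end of E → T E' and of E' → + T E', so FOLLOW(E') ⊇ FOLLOW(E) (the second occurrence adds nothing new). FOLLOW(E') = {), $}.
FOLLOW(T): in E → T E' and E' → + T E', T is followed by E': add FIRST(E') minus ε = {+}; since E' is nullable, also add FOLLOW(E) and FOLLOW(E') = {), $}. FOLLOW(T) = {+, ), $}.
FOLLOW(T'): T' appears at the right end of T → F T' and of T' → * F T', so FOLLOW(T') = FOLLOW(T) = {+, ), $}.

Final answer: {$, ), +}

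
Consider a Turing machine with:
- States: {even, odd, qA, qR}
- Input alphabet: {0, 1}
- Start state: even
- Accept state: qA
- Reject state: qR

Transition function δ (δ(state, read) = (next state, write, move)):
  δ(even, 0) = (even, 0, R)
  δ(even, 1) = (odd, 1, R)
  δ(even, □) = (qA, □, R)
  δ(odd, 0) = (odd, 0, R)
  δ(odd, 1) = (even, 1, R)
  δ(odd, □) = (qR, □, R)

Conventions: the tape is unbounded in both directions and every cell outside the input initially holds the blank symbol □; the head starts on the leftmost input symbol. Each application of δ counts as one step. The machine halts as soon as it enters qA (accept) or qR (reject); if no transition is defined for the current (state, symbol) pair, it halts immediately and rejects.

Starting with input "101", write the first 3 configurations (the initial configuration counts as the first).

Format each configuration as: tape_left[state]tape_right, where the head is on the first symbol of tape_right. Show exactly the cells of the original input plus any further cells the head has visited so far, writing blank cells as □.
Step 0: [even]101 (head at position 0)
Step 1: δ(even, 1) = (odd, 1, R)  ⊢  1[odd]01 (head at position 1)
Step 2: δ(odd, 0) = (odd, 0, R)  ⊢  10[odd]1 (head at position 2)

Final answer: [even]101 ⊢ 1[odd]01 ⊢ 10[odd]1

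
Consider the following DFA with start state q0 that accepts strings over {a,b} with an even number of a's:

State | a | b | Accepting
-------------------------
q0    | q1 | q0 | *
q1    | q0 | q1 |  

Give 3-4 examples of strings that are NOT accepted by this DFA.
Any strings that end in a non-accepting state work; for example:
"bba": q0 → q0 → q0 → q1; q1 is not accepting → rejected
"aaab": q0 → q1 → q0 → q1 → q1; q1 is not accepting → rejected
"aaba": q0 → q1 → q0 → q0 → q1; q1 is not accepting → rejected
"abaa": q0 → q1 → q1 → q0 → q1; q1 is not accepting → rejected

Final answer: "bba", "aaab", "aaba", "abaa"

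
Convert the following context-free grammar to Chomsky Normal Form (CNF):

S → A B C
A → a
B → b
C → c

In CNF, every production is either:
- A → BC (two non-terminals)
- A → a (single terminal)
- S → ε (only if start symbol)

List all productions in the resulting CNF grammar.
The grammar has no ε-productions or unit productions to eliminate.
A → a is already in CNF (single terminal) – keep it.
B → b is already in CNF (single terminal) – keep it.
C → c is already in CNF (single terminal) – keep it.
S → A B C has 3 symbols on the right: break it into binary productions S → A X0, X0 → B C.
Resulting CNF grammar (5 productions): A → a; B → b; C → c; S → A X0; X0 → B C

Final answer: A → a; B → b; C → c; S → A X0; X0 → B C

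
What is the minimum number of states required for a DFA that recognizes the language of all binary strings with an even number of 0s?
Language: binary strings with an even number of 0s
Lower bound (Myhill–Nerode): the prefixes ε, 0 are pairwise distinguishable:
  ε vs 0: suffix ε distinguishes them (ε has zero 0s (accepted), 0 has one 0 (rejected))
So any DFA needs at least 2 states.
Upper bound: a DFA with 2 states exists (one state per class above).
Minimum states: 2

Final answer: 2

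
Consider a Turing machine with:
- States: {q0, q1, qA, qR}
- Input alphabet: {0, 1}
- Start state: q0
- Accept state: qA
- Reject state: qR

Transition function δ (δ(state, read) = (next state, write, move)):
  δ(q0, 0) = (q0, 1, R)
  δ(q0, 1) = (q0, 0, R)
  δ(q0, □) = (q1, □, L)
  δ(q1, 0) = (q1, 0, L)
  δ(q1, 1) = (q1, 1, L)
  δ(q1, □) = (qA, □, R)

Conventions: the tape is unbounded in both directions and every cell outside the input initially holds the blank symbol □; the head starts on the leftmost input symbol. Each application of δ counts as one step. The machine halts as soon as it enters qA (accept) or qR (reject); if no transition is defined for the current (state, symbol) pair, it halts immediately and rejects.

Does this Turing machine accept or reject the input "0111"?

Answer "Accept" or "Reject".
Step 0: [q0]0111 (head at position 0)
Step 1: δ(q0, 0) = (q0, 1, R)  ⊢  1[q0]111 (head at position 1)
Step 2: δ(q0, 1) = (q0, 0, R)  ⊢  10[q0]11 (head at position 2)
Step 3: δ(q0, 1) = (q0, 0, R)  ⊢  100[q0]1 (head at position 3)
Step 4: δ(q0, 1) = (q0, 0, R)  ⊢  1000[q0]□ (head at position 4)
Step 5: δ(q0, □) = (q1, □, L)  ⊢  100[q1]0□ (head at position 3)
Step 6: δ(q1, 0) = (q1, 0, L)  ⊢  10[q1]00□ (head at position 2)
Step 7: δ(q1, 0) = (q1, 0, L)  ⊢  1[q1]000□ (head at position 1)
Step 8: δ(q1, 0) = (q1, 0, L)  ⊢  [q1]1000□ (head at position 0)
Step 9: δ(q1, 1) = (q1, 1, L)  ⊢  [q1]□1000□ (head at position -1)
Step 10: δ(q1, □) = (qA, □, R)  ⊢  □[qA]1000□ (head at position 0)
The machine is in qA, so it halts and accepts.

Final answer: Accept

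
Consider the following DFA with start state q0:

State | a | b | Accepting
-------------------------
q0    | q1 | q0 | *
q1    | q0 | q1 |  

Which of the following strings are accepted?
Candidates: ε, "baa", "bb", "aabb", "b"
ε: q0; q0 is accepting → accepted
"baa": q0 → q0 → q1 → q0; q0 is accepting → accepted
"bb": q0 → q0 → q0; q0 is accepting → accepted
"aabb": q0 → q1 → q0 → q0 → q0; q0 is accepting → accepted
"b": q0 → q0; q0 is accepting → accepted

Final answer: ε, "baa", "bb", "aabb", "b"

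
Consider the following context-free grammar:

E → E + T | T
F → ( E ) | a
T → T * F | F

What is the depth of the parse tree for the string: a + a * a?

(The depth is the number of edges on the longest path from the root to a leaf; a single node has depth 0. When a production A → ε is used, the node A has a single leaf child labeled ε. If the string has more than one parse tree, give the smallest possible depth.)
The grammar is unambiguous; the parse tree of a + a * a is:
E → E + T at the root (depth 0).
  Left E (depth 1) → T (2) → F (3) → a (4).
  Right T (depth 1) → T * F; that T (2) → F (3) → a (4); F (2) → a (3).
The longest root-to-leaf paths have 4 edges.
Depth = 4.

Final answer: 4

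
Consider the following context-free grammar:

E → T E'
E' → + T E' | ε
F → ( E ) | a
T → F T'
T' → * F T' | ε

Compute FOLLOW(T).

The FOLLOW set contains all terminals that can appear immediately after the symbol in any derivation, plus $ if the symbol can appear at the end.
Useful FIRST sets: FIRST(E') = {+, ε}, FIRST(T') = {*, ε} (both E' and T' are nullable).
FOLLOW(E): E is the start symbol → $; E appears in F → ( E ) followed by ')' → FOLLOW(E) = {), $}.
FOLLOW(E'): E' appears at the right end of E → T E' and of E' → + T E', so FOLLOW(E') ⊇ FOLLOW(E) (the second occurrence adds nothing new). FOLLOW(E') = {), $}.
FOLLOW(T): in E → T E' and E' → + T E', T is followed by E': add FIRST(E') minus ε = {+}; since E' is nullable, also add FOLLOW(E) and FOLLOW(E') = {), $}. FOLLOW(T) = {+, ), $}.

Final answer: {$, ), +}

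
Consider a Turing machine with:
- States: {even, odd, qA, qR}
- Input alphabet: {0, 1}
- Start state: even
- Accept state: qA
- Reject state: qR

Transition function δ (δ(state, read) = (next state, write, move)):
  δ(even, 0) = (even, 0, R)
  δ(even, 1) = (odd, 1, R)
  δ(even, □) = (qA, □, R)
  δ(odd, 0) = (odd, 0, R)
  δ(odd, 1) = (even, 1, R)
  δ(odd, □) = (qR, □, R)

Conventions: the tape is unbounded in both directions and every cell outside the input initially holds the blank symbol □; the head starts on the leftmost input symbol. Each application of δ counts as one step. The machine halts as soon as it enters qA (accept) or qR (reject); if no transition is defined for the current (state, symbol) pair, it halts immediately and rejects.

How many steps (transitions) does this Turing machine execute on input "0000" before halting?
Step 0: [even]0000 (head at position 0)
Step 1: δ(even, 0) = (even, 0, R)  ⊢  0[even]000 (head at position 1)
Step 2: δ(even, 0) = (even, 0, R)  ⊢  00[even]00 (head at position 2)
Step 3: δ(even, 0) = (even, 0, R)  ⊢  000[even]0 (head at position 3)
Step 4: δ(even, 0) = (even, 0, R)  ⊢  0000[even]□ (head at position 4)
Step 5: δ(even, □) = (qA, □, R)  ⊢  0000□[qA]□ (head at position 5)
The machine is in qA, so it halts and accepts.
Number of transitions executed: 5.

Final answer: 5 steps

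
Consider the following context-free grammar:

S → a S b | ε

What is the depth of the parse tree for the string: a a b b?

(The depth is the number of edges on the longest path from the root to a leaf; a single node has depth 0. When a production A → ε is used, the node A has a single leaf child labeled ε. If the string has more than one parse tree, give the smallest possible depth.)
The only parse tree applies S → a S b 2 times (once per matching a…b pair) and then S → ε.
The S nodes sit at depths 0, 1, …, 2; the innermost S (depth 2) has the single child ε at depth 3.
The terminal leaves a, b are at depths 1..2, so the longest root-to-leaf path is S → S → … → S → ε with 3 edges.
Depth = 3.

Final answer: 3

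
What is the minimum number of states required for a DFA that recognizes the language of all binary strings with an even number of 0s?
Language: binary strings with an even number of 0s
Lower bound (Myhill–Nerode): the prefixes ε, 0 are pairwise distinguishable:
  ε vs 0: suffix ε distinguishes them (ε has zero 0s (accepted), 0 has one 0 (rejected))
So any DFA needs at least 2 states.
Upper bound: a DFA with 2 states exists (one state per class above).
Minimum states: 2

Final answer: 2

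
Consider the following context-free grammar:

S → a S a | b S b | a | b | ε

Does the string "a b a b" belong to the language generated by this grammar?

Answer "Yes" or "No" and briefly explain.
Every production places the same symbol at both ends (or yields a single symbol / ε), so every derived string is a palindrome. a b a b reversed is b a b a ≠ a b a b, so it is not a palindrome and cannot be derived (already the first step fails: the string starts with a but ends with b, so neither S → a S a nor S → b S b fits).

Final answer: No - no valid derivation exists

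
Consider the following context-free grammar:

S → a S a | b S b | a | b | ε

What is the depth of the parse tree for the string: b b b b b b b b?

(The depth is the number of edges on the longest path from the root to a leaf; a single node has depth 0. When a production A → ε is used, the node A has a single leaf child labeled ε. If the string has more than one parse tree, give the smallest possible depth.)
The string has even length 8, so its (unique) parse tree peels off matching outer symbols: S → b S b, S → b S b, S → b S b, S → b S b, and finally S → ε for the empty middle.
The S nodes are at depths 0..4; the ε leaf under the innermost S is at depth 5 (terminal leaves are at depths 1..4).
Depth = 5.

Final answer: 5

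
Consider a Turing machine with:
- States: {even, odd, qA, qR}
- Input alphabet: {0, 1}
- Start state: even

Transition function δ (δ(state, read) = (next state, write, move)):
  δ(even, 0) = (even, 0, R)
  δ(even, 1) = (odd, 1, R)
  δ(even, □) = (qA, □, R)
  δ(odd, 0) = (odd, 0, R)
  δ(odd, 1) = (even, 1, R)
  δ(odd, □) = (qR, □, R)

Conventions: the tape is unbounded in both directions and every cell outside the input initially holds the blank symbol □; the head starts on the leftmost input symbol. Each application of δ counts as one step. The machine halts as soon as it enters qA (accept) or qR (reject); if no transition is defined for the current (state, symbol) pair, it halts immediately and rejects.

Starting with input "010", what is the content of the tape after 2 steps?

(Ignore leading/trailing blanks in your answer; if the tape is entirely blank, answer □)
Step 0: [even]010 (head at position 0)
Step 1: δ(even, 0) = (even, 0, R)  ⊢  0[even]10 (head at position 1)
Step 2: δ(even, 1) = (odd, 1, R)  ⊢  01[odd]0 (head at position 2)
Tape after 2 steps (ignoring surrounding blanks): 010

Final answer: Tape: 010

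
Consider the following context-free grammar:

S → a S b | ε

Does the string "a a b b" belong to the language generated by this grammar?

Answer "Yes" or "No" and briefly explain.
A derivation exists: S ⇒ a S b ⇒ a a S b b ⇒ a a b b (using S → a S b twice, then S → ε).

Final answer: Yes - a valid derivation exists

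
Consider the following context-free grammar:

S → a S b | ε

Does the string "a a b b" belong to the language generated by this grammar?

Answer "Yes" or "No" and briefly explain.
A derivation exists: S ⇒ a S b ⇒ a a S b b ⇒ a a b b (using S → a S b twice, then S → ε).

Final answer: Yes - a valid derivation exists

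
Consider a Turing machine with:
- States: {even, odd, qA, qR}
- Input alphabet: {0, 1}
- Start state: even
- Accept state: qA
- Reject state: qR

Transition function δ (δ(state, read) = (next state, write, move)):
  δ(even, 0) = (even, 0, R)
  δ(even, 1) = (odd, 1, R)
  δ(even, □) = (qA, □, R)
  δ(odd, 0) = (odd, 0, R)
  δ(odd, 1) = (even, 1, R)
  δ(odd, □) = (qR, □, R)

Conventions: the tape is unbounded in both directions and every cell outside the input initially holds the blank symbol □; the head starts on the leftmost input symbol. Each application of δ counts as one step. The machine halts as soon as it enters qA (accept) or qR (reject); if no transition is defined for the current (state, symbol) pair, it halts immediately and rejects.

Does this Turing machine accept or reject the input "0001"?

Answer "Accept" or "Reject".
Step 0: [even]0001 (head at position 0)
Step 1: δ(even, 0) = (even, 0, R)  ⊢  0[even]001 (head at position 1)
Step 2: δ(even, 0) = (even, 0, R)  ⊢  00[even]01 (head at position 2)
Step 3: δ(even, 0) = (even, 0, R)  ⊢  000[even]1 (head at position 3)
Step 4: δ(even, 1) = (odd, 1, R)  ⊢  0001[odd]□ (head at position 4)
Step 5: δ(odd, □) = (qR, □, R)  ⊢  0001□[qR]□ (head at position 5)
The machine is in qR, so it halts and rejects.

Final answer: Reject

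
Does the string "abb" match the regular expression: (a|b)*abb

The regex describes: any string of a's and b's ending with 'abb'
Yes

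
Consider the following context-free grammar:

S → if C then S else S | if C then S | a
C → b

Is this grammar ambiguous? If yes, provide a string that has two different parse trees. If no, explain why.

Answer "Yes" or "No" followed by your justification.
The 'dangling else' can attach to either if. Two leftmost derivations of  if b then if b then a else a:
  (1) S ⇒ if C then S else S ⇒ if b then S else S ⇒ if b then if C then S else S ⇒ if b then if b then S else S ⇒ if b then if b then a else S ⇒ if b then if b then a else a   (else belongs to the outer if)
  (2) S ⇒ if C then S ⇒ if b then S ⇒ if b then if C then S else S ⇒ if b then if b then S else S ⇒ if b then if b then a else S ⇒ if b then if b then a else a   (else belongs to the inner if)
Two distinct parse trees for the same string, so the grammar is ambiguous.

Final answer: Yes - the string 'if b then if b then a else a' has two distinct leftmost derivations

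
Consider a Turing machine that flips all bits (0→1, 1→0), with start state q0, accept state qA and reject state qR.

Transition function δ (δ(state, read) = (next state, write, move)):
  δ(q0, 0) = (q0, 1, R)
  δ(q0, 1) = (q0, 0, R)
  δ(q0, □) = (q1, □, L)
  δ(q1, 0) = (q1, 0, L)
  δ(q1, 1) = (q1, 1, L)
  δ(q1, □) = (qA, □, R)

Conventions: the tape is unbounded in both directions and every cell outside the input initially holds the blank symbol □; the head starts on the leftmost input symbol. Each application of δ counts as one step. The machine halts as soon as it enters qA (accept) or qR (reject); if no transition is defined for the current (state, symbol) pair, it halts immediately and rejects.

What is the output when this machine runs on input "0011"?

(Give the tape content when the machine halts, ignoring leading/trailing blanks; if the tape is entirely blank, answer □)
Step 0: [q0]0011 (head at position 0)
Step 1: δ(q0, 0) = (q0, 1, R)  ⊢  1[q0]011 (head at position 1)
Step 2: δ(q0, 0) = (q0, 1, R)  ⊢  11[q0]11 (head at position 2)
Step 3: δ(q0, 1) = (q0, 0, R)  ⊢  110[q0]1 (head at position 3)
Step 4: δ(q0, 1) = (q0, 0, R)  ⊢  1100[q0]□ (head at position 4)
Step 5: δ(q0, □) = (q1, □, L)  ⊢  110[q1]0□ (head at position 3)
Step 6: δ(q1, 0) = (q1, 0, L)  ⊢  11[q1]00□ (head at position 2)
Step 7: δ(q1, 0) = (q1, 0, L)  ⊢  1[q1]100□ (head at position 1)
Step 8: δ(q1, 1) = (q1, 1, L)  ⊢  [q1]1100□ (head at position 0)
Step 9: δ(q1, 1) = (q1, 1, L)  ⊢  [q1]□1100□ (head at position -1)
Step 10: δ(q1, □) = (qA, □, R)  ⊢  □[qA]1100□ (head at position 0)
The machine is in qA, so it halts and accepts.
Tape content when halted (ignoring surrounding blanks): 1100

Final answer: Output: 1100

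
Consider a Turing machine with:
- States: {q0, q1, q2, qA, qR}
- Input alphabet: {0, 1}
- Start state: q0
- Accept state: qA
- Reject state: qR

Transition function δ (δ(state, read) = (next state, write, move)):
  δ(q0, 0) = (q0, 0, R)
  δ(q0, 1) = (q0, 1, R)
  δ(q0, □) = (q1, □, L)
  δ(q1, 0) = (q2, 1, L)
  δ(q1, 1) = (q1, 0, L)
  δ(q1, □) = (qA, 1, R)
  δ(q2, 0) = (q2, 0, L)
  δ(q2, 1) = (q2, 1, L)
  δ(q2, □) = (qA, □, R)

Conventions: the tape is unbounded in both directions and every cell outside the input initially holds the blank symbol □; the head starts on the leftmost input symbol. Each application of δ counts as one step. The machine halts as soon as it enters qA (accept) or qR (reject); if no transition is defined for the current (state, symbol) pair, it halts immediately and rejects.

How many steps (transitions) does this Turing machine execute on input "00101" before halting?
Step 0: [q0]00101 (head at position 0)
Step 1: δ(q0, 0) = (q0, 0, R)  ⊢  0[q0]0101 (head at position 1)
Step 2: δ(q0, 0) = (q0, 0, R)  ⊢  00[q0]101 (head at position 2)
Step 3: δ(q0, 1) = (q0, 1, R)  ⊢  001[q0]01 (head at position 3)
Step 4: δ(q0, 0) = (q0, 0, R)  ⊢  0010[q0]1 (head at position 4)
Step 5: δ(q0, 1) = (q0, 1, R)  ⊢  00101[q0]□ (head at position 5)
Step 6: δ(q0, □) = (q1, □, L)  ⊢  0010[q1]1□ (head at position 4)
Step 7: δ(q1, 1) = (q1, 0, L)  ⊢  001[q1]00□ (head at position 3)
Step 8: δ(q1, 0) = (q2, 1, L)  ⊢  00[q2]110□ (head at position 2)
Step 9: δ(q2, 1) = (q2, 1, L)  ⊢  0[q2]0110□ (head at position 1)
Step 10: δ(q2, 0) = (q2, 0, L)  ⊢  [q2]00110□ (head at position 0)
Step 11: δ(q2, 0) = (q2, 0, L)  ⊢  [q2]□00110□ (head at position -1)
Step 12: δ(q2, □) = (qA, □, R)  ⊢  □[qA]00110□ (head at position 0)
The machine is in qA, so it halts and accepts.
Number of transitions executed: 12.

Final answer: 12 steps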